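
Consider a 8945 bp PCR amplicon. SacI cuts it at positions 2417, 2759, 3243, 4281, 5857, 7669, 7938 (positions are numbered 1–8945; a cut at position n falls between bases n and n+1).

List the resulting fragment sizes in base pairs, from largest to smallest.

2417, 1812, 1576, 1038, 1007, 484, 342, 269 bp

Linear molecule, 7 cuts → 8 fragments:
  2417 − 0 = 2417 bp
  2759 − 2417 = 342 bp
  3243 − 2759 = 484 bp
  4281 − 3243 = 1038 bp
  5857 − 4281 = 1576 bp
  7669 − 5857 = 1812 bp
  7938 − 7669 = 269 bp
  8945 − 7938 = 1007 bp
Sorted largest to smallest: 2417, 1812, 1576, 1038, 1007, 484, 342, 269 bp.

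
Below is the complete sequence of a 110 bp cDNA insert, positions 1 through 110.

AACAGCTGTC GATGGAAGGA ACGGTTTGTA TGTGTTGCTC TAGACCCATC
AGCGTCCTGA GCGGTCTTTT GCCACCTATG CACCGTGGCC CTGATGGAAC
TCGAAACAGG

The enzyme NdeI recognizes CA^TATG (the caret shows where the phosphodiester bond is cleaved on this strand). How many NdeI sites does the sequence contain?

No occurrence of CATATG is present in the sequence.
NdeI does not cut: 0 sites.

0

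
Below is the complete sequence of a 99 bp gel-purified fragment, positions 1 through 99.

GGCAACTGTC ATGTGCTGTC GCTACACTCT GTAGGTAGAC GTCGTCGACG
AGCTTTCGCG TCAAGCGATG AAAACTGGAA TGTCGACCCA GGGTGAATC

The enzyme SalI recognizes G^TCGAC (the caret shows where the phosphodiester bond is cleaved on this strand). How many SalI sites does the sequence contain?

GTCGAC occurs starting at positions 44, 82.
SalI cuts at 2 sites.

2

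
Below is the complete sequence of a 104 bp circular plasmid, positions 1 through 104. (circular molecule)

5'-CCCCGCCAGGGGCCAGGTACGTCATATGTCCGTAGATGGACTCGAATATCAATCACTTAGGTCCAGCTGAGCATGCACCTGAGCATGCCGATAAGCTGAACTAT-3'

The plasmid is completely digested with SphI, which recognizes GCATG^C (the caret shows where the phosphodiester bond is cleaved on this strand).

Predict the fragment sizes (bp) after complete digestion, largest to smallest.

92, 12 bp

SphI sites (GCATGC) start at positions 71, 83.
SphI cuts after base 5 of each site (before the last base), so after positions 75, 87.
Circular molecule, 2 cuts → 2 fragments:
  76–87 → 12 bp
  88–104 then 1–75 → 17 + 75 = 92 bp
Sorted largest to smallest: 92, 12 bp.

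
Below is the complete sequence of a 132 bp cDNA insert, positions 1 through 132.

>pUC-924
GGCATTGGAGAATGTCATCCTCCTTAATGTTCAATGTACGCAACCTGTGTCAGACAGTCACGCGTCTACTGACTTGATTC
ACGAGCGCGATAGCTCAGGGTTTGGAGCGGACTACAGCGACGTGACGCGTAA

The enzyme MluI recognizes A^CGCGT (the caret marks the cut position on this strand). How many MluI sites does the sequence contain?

2

ACGCGT occurs starting at positions 60, 125.
MluI cuts at 2 sites.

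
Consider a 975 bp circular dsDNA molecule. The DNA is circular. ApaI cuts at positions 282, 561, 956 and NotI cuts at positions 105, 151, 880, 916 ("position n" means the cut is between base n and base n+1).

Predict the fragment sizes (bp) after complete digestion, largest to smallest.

319, 279, 131, 124, 46, 40, 36 bp

Combined cut positions (sorted): 105, 151, 282, 561, 880, 916, 956.
Circular molecule, 7 cuts → 7 fragments:
  151 − 105 = 46 bp
  282 − 151 = 131 bp
  561 − 282 = 279 bp
  880 − 561 = 319 bp
  916 − 880 = 36 bp
  956 − 916 = 40 bp
  wrap: 975 − 956 + 105 = 124 bp
Sorted largest to smallest: 319, 279, 131, 124, 46, 40, 36 bp.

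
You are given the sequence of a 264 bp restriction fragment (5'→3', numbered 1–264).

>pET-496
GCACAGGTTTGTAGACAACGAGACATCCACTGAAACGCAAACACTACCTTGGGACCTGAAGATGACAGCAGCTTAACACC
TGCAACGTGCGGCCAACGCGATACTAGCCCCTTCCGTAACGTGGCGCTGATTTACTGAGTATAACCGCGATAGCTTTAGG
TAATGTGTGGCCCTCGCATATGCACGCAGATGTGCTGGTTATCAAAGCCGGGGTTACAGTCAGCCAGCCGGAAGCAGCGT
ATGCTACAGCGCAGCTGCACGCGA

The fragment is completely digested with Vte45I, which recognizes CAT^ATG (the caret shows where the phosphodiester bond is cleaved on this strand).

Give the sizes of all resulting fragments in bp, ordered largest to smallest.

The Vte45I site (CATATG) starts at position 177.
Vte45I cuts after base 3 of each site, so after position 179.
Linear molecule, 1 cut → 2 fragments:
  1–179 → 179 bp
  180–264 → 85 bp
Sorted largest to smallest: 179, 85 bp.

179, 85 bp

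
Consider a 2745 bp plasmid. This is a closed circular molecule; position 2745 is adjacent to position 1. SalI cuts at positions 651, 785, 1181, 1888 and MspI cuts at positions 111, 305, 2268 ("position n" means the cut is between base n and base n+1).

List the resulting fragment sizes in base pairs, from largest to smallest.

707, 588, 396, 380, 346, 194, 134 bp

Combined cut positions (sorted): 111, 305, 651, 785, 1181, 1888, 2268.
Circular molecule, 7 cuts → 7 fragments:
  305 − 111 = 194 bp
  651 − 305 = 346 bp
  785 − 651 = 134 bp
  1181 − 785 = 396 bp
  1888 − 1181 = 707 bp
  2268 − 1888 = 380 bp
  wrap: 2745 − 2268 + 111 = 588 bp
Sorted largest to smallest: 707, 588, 396, 380, 346, 194, 134 bp.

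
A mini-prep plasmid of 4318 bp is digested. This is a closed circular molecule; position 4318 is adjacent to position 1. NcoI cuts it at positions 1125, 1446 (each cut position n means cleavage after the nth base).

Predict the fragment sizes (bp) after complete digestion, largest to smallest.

3997, 321 bp

Circular molecule, 2 cuts → 2 fragments:
  1446 − 1125 = 321 bp
  wrap: 4318 − 1446 + 1125 = 3997 bp
Sorted largest to smallest: 3997, 321 bp.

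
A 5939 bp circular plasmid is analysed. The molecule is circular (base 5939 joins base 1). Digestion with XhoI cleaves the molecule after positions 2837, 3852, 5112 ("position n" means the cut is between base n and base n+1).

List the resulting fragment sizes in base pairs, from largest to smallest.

Circular molecule, 3 cuts → 3 fragments:
  3852 − 2837 = 1015 bp
  5112 − 3852 = 1260 bp
  wrap: 5939 − 5112 + 2837 = 3664 bp
Sorted largest to smallest: 3664, 1260, 1015 bp.

3664, 1260, 1015 bp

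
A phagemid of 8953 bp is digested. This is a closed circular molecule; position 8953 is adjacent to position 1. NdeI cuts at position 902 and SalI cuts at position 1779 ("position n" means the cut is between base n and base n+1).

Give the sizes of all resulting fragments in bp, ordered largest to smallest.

8076, 877 bp

Combined cut positions (sorted): 902, 1779.
Circular molecule, 2 cuts → 2 fragments:
  1779 − 902 = 877 bp
  wrap: 8953 − 1779 + 902 = 8076 bp
Sorted largest to smallest: 8076, 877 bp.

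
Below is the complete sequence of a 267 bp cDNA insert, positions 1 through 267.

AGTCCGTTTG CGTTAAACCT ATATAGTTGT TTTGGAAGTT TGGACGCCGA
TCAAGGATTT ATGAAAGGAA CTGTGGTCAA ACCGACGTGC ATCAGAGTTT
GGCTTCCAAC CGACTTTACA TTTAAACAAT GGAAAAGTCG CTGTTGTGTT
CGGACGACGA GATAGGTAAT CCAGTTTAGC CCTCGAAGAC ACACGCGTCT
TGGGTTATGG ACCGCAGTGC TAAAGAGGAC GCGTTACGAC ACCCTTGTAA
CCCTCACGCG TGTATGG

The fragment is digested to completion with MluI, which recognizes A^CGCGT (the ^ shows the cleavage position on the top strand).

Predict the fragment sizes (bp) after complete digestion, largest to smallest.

193, 36, 27, 11 bp

MluI sites (ACGCGT) start at positions 193, 229, 256.
MluI cuts after the first base of each site, so after positions 193, 229, 256.
Linear molecule, 3 cuts → 4 fragments:
  1–193 → 193 bp
  194–229 → 36 bp
  230–256 → 27 bp
  257–267 → 11 bp
Sorted largest to smallest: 193, 36, 27, 11 bp.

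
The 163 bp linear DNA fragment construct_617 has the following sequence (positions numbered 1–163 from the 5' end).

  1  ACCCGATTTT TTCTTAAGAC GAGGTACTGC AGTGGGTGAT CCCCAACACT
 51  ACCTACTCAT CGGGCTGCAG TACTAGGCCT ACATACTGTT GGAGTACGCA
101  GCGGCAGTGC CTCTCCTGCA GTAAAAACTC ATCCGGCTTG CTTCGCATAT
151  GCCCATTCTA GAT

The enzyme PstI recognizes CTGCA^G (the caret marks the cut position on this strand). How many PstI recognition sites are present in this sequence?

3

CTGCAG occurs starting at positions 27, 65, 116.
PstI cuts at 3 sites.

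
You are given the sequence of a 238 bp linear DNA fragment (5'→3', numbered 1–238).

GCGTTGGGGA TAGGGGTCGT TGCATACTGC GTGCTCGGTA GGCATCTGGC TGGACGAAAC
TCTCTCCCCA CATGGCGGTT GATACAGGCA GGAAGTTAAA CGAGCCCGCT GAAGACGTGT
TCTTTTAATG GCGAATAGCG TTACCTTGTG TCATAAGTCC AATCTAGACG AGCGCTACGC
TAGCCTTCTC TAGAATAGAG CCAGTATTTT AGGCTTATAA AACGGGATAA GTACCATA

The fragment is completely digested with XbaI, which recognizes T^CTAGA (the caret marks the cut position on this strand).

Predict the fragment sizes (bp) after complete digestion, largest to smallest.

163, 49, 26 bp

XbaI sites (TCTAGA) start at positions 163, 189.
XbaI cuts after the first base of each site, so after positions 163, 189.
Linear molecule, 2 cuts → 3 fragments:
  1–163 → 163 bp
  164–189 → 26 bp
  190–238 → 49 bp
Sorted largest to smallest: 163, 49, 26 bp.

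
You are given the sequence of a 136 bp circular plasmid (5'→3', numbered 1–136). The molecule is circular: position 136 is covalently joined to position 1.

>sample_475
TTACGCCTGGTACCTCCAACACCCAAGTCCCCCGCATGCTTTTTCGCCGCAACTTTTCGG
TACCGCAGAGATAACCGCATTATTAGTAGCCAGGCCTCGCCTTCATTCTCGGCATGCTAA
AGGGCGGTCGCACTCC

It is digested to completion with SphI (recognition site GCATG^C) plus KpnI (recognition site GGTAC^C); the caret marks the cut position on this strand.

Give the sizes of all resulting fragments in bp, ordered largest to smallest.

SphI sites (GCATGC) start at positions 34, 112.
SphI cuts after base 5 of each site (before the last base), so after positions 38, 116.
KpnI sites (GGTACC) start at positions 9, 59.
KpnI cuts after base 5 of each site (before the last base), so after positions 13, 63.
Combined cut positions: 13, 38, 63, 116.
Circular molecule, 4 cuts → 4 fragments:
  14–38 → 25 bp
  39–63 → 25 bp
  64–116 → 53 bp
  117–136 then 1–13 → 20 + 13 = 33 bp
Sorted largest to smallest: 53, 33, 25, 25 bp.

53, 33, 25, 25 bp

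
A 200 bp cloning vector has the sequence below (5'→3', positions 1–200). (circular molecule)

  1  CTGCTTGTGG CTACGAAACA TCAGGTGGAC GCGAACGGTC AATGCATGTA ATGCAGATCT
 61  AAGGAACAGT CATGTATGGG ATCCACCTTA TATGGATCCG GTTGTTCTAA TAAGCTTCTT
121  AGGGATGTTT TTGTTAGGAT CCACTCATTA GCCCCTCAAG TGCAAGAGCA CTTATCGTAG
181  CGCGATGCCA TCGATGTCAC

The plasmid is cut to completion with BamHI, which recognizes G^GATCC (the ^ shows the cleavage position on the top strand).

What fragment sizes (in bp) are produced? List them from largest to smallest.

BamHI sites (GGATCC) start at positions 79, 94, 137.
BamHI cuts after the first base of each site, so after positions 79, 94, 137.
Circular molecule, 3 cuts → 3 fragments:
  80–94 → 15 bp
  95–137 → 43 bp
  138–200 then 1–79 → 63 + 79 = 142 bp
Sorted largest to smallest: 142, 43, 15 bp.

142, 43, 15 bp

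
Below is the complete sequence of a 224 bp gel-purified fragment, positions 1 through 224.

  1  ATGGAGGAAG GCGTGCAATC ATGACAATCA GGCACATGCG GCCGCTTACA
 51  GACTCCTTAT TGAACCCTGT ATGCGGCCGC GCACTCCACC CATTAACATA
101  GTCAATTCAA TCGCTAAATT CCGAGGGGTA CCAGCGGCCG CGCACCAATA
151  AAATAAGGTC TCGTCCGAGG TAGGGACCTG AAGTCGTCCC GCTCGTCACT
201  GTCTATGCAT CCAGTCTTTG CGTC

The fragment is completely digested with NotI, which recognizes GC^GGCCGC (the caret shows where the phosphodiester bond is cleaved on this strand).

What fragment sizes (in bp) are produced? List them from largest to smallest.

NotI sites (GCGGCCGC) start at positions 38, 73, 134.
NotI cuts after base 2 of each site, so after positions 39, 74, 135.
Linear molecule, 3 cuts → 4 fragments:
  1–39 → 39 bp
  40–74 → 35 bp
  75–135 → 61 bp
  136–224 → 89 bp
Sorted largest to smallest: 89, 61, 39, 35 bp.

89, 61, 39, 35 bp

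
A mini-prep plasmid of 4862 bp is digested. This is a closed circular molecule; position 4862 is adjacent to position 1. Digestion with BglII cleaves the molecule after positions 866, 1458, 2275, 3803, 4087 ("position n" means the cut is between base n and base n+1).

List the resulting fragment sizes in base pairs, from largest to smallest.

Circular molecule, 5 cuts → 5 fragments:
  1458 − 866 = 592 bp
  2275 − 1458 = 817 bp
  3803 − 2275 = 1528 bp
  4087 − 3803 = 284 bp
  wrap: 4862 − 4087 + 866 = 1641 bp
Sorted largest to smallest: 1641, 1528, 817, 592, 284 bp.

1641, 1528, 817, 592, 284 bp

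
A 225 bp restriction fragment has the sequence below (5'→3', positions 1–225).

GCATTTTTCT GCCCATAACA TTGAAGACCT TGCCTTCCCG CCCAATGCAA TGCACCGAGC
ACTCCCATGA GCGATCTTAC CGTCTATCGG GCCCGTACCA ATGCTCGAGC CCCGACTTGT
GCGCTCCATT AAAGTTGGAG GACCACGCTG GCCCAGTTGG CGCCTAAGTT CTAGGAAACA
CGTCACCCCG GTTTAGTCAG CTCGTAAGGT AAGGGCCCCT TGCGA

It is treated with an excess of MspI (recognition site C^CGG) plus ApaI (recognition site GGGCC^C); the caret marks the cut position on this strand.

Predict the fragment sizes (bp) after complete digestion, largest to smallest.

95, 93, 29, 8 bp

The MspI site (CCGG) starts at position 188.
MspI cuts after the first base of each site, so after position 188.
ApaI sites (GGGCCC) start at positions 89, 213.
ApaI cuts after base 5 of each site (before the last base), so after positions 93, 217.
Combined cut positions: 93, 188, 217.
Linear molecule, 3 cuts → 4 fragments:
  1–93 → 93 bp
  94–188 → 95 bp
  189–217 → 29 bp
  218–225 → 8 bp
Sorted largest to smallest: 95, 93, 29, 8 bp.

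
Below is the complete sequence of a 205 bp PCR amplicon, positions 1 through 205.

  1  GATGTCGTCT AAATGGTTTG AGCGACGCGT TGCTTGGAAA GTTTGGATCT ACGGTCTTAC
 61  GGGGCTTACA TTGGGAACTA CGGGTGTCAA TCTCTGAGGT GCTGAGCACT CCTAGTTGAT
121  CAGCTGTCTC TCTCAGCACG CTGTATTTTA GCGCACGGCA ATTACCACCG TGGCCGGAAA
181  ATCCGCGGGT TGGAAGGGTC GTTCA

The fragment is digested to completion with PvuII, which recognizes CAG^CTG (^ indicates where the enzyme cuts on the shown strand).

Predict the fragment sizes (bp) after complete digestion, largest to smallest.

The PvuII site (CAGCTG) starts at position 121.
PvuII cuts after base 3 of each site, so after position 123.
Linear molecule, 1 cut → 2 fragments:
  1–123 → 123 bp
  124–205 → 82 bp
Sorted largest to smallest: 123, 82 bp.

123, 82 bp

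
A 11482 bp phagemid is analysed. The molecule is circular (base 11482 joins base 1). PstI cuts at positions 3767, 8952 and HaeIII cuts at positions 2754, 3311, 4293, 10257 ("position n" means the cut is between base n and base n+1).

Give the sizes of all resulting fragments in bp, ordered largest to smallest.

4659, 3979, 1305, 557, 526, 456 bp

Combined cut positions (sorted): 2754, 3311, 3767, 4293, 8952, 10257.
Circular molecule, 6 cuts → 6 fragments:
  3311 − 2754 = 557 bp
  3767 − 3311 = 456 bp
  4293 − 3767 = 526 bp
  8952 − 4293 = 4659 bp
  10257 − 8952 = 1305 bp
  wrap: 11482 − 10257 + 2754 = 3979 bp
Sorted largest to smallest: 4659, 3979, 1305, 557, 526, 456 bp.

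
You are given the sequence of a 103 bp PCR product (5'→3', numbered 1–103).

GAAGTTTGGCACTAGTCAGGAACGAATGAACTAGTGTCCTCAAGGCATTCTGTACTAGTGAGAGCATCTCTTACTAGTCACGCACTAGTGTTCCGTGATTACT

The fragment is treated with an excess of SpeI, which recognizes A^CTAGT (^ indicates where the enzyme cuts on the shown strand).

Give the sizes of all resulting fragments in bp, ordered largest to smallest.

24, 19, 19, 19, 11, 11 bp

SpeI sites (ACTAGT) start at positions 11, 30, 54, 73, 84.
SpeI cuts after the first base of each site, so after positions 11, 30, 54, 73, 84.
Linear molecule, 5 cuts → 6 fragments:
  1–11 → 11 bp
  12–30 → 19 bp
  31–54 → 24 bp
  55–73 → 19 bp
  74–84 → 11 bp
  85–103 → 19 bp
Sorted largest to smallest: 24, 19, 19, 19, 11, 11 bp.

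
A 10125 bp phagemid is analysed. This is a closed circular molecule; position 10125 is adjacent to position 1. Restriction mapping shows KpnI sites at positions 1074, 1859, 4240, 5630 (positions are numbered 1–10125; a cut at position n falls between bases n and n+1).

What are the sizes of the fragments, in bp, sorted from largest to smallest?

Circular molecule, 4 cuts → 4 fragments:
  1859 − 1074 = 785 bp
  4240 − 1859 = 2381 bp
  5630 − 4240 = 1390 bp
  wrap: 10125 − 5630 + 1074 = 5569 bp
Sorted largest to smallest: 5569, 2381, 1390, 785 bp.

5569, 2381, 1390, 785 bp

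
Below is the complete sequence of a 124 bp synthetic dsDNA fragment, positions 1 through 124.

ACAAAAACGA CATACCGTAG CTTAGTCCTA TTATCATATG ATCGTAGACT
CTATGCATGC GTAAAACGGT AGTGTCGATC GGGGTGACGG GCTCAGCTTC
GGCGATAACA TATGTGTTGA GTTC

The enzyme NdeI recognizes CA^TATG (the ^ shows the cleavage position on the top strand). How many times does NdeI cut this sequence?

2

CATATG occurs starting at positions 35, 109.
NdeI cuts at 2 sites.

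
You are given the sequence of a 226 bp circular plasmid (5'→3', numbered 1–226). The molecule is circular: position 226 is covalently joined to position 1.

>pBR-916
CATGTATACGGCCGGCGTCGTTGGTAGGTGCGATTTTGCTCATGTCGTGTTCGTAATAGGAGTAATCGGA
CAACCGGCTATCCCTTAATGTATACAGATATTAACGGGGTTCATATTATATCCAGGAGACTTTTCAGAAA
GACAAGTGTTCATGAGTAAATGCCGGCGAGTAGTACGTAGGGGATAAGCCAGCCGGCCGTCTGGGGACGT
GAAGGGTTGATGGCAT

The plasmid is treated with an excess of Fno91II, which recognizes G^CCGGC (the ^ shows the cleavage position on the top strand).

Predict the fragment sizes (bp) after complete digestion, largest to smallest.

151, 45, 30 bp

Fno91II sites (GCCGGC) start at positions 11, 162, 192.
Fno91II cuts after the first base of each site, so after positions 11, 162, 192.
Circular molecule, 3 cuts → 3 fragments:
  12–162 → 151 bp
  163–192 → 30 bp
  193–226 then 1–11 → 34 + 11 = 45 bp
Sorted largest to smallest: 151, 45, 30 bp.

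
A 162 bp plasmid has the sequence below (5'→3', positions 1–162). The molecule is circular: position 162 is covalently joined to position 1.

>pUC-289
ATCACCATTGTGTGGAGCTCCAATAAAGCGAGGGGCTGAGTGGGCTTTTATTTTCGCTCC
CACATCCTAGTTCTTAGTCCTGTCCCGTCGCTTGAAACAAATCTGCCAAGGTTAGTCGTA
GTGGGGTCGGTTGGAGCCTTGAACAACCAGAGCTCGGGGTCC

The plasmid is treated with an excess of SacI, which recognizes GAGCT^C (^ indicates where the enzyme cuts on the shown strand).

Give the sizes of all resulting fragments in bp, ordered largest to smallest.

135, 27 bp

SacI sites (GAGCTC) start at positions 15, 150.
SacI cuts after base 5 of each site (before the last base), so after positions 19, 154.
Circular molecule, 2 cuts → 2 fragments:
  20–154 → 135 bp
  155–162 then 1–19 → 8 + 19 = 27 bp
Sorted largest to smallest: 135, 27 bp.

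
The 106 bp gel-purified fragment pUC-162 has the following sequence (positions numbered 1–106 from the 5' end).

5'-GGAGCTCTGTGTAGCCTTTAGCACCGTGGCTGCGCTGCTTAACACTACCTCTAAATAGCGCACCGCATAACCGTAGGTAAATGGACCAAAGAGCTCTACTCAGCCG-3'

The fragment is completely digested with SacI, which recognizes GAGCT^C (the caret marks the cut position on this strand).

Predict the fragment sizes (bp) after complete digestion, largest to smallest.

SacI sites (GAGCTC) start at positions 2, 91.
SacI cuts after base 5 of each site (before the last base), so after positions 6, 95.
Linear molecule, 2 cuts → 3 fragments:
  1–6 → 6 bp
  7–95 → 89 bp
  96–106 → 11 bp
Sorted largest to smallest: 89, 11, 6 bp.

89, 11, 6 bp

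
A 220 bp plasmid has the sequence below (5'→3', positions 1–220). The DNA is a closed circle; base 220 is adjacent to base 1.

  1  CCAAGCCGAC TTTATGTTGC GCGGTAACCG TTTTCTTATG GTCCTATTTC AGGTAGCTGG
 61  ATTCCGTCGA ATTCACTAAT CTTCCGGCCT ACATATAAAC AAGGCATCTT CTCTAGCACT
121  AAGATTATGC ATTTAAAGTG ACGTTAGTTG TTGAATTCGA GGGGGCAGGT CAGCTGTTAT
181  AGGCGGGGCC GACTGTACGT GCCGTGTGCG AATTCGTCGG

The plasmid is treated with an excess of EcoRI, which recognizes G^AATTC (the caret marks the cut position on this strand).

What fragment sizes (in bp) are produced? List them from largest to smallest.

84, 79, 57 bp

EcoRI sites (GAATTC) start at positions 69, 153, 210.
EcoRI cuts after the first base of each site, so after positions 69, 153, 210.
Circular molecule, 3 cuts → 3 fragments:
  70–153 → 84 bp
  154–210 → 57 bp
  211–220 then 1–69 → 10 + 69 = 79 bp
Sorted largest to smallest: 84, 79, 57 bp.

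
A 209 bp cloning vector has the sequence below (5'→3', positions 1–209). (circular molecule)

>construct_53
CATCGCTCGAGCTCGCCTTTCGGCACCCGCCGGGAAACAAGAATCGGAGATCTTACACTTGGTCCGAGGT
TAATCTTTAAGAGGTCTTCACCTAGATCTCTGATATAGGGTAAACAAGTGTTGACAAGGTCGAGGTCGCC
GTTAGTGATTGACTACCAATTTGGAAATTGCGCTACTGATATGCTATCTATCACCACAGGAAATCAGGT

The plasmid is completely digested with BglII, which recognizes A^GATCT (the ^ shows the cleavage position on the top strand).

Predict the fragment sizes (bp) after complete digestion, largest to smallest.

BglII sites (AGATCT) start at positions 48, 94.
BglII cuts after the first base of each site, so after positions 48, 94.
Circular molecule, 2 cuts → 2 fragments:
  49–94 → 46 bp
  95–209 then 1–48 → 115 + 48 = 163 bp
Sorted largest to smallest: 163, 46 bp.

163, 46 bp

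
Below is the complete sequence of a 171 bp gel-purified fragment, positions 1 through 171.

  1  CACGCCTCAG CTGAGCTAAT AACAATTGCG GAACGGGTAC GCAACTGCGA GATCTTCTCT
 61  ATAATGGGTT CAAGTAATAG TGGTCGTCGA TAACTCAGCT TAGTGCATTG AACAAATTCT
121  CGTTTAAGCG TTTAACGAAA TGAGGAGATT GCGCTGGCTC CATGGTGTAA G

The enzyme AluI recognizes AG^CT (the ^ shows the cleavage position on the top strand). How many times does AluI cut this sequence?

3

AGCT occurs starting at positions 9, 14, 97.
AluI cuts at 3 sites.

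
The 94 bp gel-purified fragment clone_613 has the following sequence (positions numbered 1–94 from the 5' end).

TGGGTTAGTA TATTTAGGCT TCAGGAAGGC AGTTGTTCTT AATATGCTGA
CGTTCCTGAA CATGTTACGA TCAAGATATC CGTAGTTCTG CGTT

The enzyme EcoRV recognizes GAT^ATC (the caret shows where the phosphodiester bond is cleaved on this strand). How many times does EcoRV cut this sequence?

GATATC occurs starting at position 75.
EcoRV cuts at 1 site.

1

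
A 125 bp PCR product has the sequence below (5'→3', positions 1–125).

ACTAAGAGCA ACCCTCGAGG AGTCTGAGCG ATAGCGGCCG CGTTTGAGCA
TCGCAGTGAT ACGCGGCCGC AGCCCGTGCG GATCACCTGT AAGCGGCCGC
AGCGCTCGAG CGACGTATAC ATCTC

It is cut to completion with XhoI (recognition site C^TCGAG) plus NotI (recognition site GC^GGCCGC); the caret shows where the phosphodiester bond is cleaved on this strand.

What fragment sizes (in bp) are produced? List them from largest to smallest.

XhoI sites (CTCGAG) start at positions 14, 105.
XhoI cuts after the first base of each site, so after positions 14, 105.
NotI sites (GCGGCCGC) start at positions 34, 63, 93.
NotI cuts after base 2 of each site, so after positions 35, 64, 94.
Combined cut positions: 14, 35, 64, 94, 105.
Linear molecule, 5 cuts → 6 fragments:
  1–14 → 14 bp
  15–35 → 21 bp
  36–64 → 29 bp
  65–94 → 30 bp
  95–105 → 11 bp
  106–125 → 20 bp
Sorted largest to smallest: 30, 29, 21, 20, 14, 11 bp.

30, 29, 21, 20, 14, 11 bp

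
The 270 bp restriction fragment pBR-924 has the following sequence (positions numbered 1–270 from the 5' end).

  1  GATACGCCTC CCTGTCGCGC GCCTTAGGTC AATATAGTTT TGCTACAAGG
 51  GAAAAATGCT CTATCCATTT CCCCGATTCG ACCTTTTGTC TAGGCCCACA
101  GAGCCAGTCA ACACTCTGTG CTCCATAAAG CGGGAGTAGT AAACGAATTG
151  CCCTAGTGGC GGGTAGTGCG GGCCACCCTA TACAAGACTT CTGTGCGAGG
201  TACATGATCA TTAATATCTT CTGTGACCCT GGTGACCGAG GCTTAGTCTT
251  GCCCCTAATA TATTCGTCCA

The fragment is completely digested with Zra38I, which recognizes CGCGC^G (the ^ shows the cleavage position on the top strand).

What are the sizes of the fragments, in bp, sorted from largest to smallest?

250, 20 bp

The Zra38I site (CGCGCG) starts at position 16.
Zra38I cuts after base 5 of each site (before the last base), so after position 20.
Linear molecule, 1 cut → 2 fragments:
  1–20 → 20 bp
  21–270 → 250 bp
Sorted largest to smallest: 250, 20 bp.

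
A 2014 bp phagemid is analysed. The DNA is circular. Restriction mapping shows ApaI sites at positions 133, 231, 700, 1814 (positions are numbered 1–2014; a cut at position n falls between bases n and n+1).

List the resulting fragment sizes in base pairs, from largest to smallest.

Circular molecule, 4 cuts → 4 fragments:
  231 − 133 = 98 bp
  700 − 231 = 469 bp
  1814 − 700 = 1114 bp
  wrap: 2014 − 1814 + 133 = 333 bp
Sorted largest to smallest: 1114, 469, 333, 98 bp.

1114, 469, 333, 98 bp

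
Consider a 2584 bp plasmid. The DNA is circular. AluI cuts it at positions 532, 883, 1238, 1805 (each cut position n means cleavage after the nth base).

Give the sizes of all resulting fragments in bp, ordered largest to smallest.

Circular molecule, 4 cuts → 4 fragments:
  883 − 532 = 351 bp
  1238 − 883 = 355 bp
  1805 − 1238 = 567 bp
  wrap: 2584 − 1805 + 532 = 1311 bp
Sorted largest to smallest: 1311, 567, 355, 351 bp.

1311, 567, 355, 351 bp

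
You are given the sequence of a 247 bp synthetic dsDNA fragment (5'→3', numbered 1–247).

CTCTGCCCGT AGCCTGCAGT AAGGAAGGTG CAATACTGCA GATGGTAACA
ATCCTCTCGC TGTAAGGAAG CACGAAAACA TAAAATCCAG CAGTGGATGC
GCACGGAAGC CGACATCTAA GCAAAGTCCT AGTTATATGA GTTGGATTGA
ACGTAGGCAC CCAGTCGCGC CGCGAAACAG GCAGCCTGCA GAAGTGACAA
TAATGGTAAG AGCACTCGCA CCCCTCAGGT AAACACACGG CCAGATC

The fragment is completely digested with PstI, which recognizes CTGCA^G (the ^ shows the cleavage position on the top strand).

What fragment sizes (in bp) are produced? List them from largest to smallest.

PstI sites (CTGCAG) start at positions 14, 36, 186.
PstI cuts after base 5 of each site (before the last base), so after positions 18, 40, 190.
Linear molecule, 3 cuts → 4 fragments:
  1–18 → 18 bp
  19–40 → 22 bp
  41–190 → 150 bp
  191–247 → 57 bp
Sorted largest to smallest: 150, 57, 22, 18 bp.

150, 57, 22, 18 bp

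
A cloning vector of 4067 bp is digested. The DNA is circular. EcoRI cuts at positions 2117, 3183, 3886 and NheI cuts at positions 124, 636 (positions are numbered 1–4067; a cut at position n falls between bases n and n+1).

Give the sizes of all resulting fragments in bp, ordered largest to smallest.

1481, 1066, 703, 512, 305 bp

Combined cut positions (sorted): 124, 636, 2117, 3183, 3886.
Circular molecule, 5 cuts → 5 fragments:
  636 − 124 = 512 bp
  2117 − 636 = 1481 bp
  3183 − 2117 = 1066 bp
  3886 − 3183 = 703 bp
  wrap: 4067 − 3886 + 124 = 305 bp
Sorted largest to smallest: 1481, 1066, 703, 512, 305 bp.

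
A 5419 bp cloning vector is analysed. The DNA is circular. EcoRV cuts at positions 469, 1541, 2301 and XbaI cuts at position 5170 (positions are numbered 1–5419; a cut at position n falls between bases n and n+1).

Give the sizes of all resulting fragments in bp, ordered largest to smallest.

2869, 1072, 760, 718 bp

Combined cut positions (sorted): 469, 1541, 2301, 5170.
Circular molecule, 4 cuts → 4 fragments:
  1541 − 469 = 1072 bp
  2301 − 1541 = 760 bp
  5170 − 2301 = 2869 bp
  wrap: 5419 − 5170 + 469 = 718 bp
Sorted largest to smallest: 2869, 1072, 760, 718 bp.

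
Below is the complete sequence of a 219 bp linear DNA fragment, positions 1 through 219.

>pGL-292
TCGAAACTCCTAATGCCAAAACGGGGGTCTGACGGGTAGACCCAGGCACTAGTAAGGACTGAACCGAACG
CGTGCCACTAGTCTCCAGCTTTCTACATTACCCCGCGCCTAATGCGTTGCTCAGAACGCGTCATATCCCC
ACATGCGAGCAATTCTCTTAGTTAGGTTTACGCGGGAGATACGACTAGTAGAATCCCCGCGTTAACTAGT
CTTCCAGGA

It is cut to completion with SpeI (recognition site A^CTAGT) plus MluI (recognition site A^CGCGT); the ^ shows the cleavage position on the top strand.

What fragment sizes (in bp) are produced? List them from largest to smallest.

SpeI sites (ACTAGT) start at positions 48, 77, 184, 205.
SpeI cuts after the first base of each site, so after positions 48, 77, 184, 205.
MluI sites (ACGCGT) start at positions 68, 126.
MluI cuts after the first base of each site, so after positions 68, 126.
Combined cut positions: 48, 68, 77, 126, 184, 205.
Linear molecule, 6 cuts → 7 fragments:
  1–48 → 48 bp
  49–68 → 20 bp
  69–77 → 9 bp
  78–126 → 49 bp
  127–184 → 58 bp
  185–205 → 21 bp
  206–219 → 14 bp
Sorted largest to smallest: 58, 49, 48, 21, 20, 14, 9 bp.

58, 49, 48, 21, 20, 14, 9 bp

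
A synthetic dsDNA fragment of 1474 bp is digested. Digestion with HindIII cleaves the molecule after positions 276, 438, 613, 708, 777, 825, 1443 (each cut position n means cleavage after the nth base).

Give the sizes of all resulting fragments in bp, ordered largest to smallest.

Linear molecule, 7 cuts → 8 fragments:
  276 − 0 = 276 bp
  438 − 276 = 162 bp
  613 − 438 = 175 bp
  708 − 613 = 95 bp
  777 − 708 = 69 bp
  825 − 777 = 48 bp
  1443 − 825 = 618 bp
  1474 − 1443 = 31 bp
Sorted largest to smallest: 618, 276, 175, 162, 95, 69, 48, 31 bp.

618, 276, 175, 162, 95, 69, 48, 31 bp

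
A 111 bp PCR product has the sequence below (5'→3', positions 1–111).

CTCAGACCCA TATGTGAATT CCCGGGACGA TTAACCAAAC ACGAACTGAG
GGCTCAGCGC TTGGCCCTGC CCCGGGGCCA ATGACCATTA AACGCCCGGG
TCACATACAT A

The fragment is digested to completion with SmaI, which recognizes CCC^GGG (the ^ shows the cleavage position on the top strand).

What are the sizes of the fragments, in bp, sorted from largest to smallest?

SmaI sites (CCCGGG) start at positions 21, 71, 95.
SmaI cuts after base 3 of each site, so after positions 23, 73, 97.
Linear molecule, 3 cuts → 4 fragments:
  1–23 → 23 bp
  24–73 → 50 bp
  74–97 → 24 bp
  98–111 → 14 bp
Sorted largest to smallest: 50, 24, 23, 14 bp.

50, 24, 23, 14 bp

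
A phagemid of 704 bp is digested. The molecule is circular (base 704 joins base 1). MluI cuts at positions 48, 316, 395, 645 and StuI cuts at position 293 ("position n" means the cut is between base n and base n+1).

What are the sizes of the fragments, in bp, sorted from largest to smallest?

Combined cut positions (sorted): 48, 293, 316, 395, 645.
Circular molecule, 5 cuts → 5 fragments:
  293 − 48 = 245 bp
  316 − 293 = 23 bp
  395 − 316 = 79 bp
  645 − 395 = 250 bp
  wrap: 704 − 645 + 48 = 107 bp
Sorted largest to smallest: 250, 245, 107, 79, 23 bp.

250, 245, 107, 79, 23 bp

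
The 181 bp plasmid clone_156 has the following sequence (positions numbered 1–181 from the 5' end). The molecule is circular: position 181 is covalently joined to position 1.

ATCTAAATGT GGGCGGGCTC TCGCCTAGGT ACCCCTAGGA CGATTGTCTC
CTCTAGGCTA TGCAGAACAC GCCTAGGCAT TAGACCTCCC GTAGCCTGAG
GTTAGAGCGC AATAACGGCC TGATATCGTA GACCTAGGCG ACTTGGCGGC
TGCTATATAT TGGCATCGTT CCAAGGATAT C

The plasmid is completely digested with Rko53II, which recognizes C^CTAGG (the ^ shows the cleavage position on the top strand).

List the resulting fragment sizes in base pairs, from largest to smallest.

Rko53II sites (CCTAGG) start at positions 24, 34, 72, 133.
Rko53II cuts after the first base of each site, so after positions 24, 34, 72, 133.
Circular molecule, 4 cuts → 4 fragments:
  25–34 → 10 bp
  35–72 → 38 bp
  73–133 → 61 bp
  134–181 then 1–24 → 48 + 24 = 72 bp
Sorted largest to smallest: 72, 61, 38, 10 bp.

72, 61, 38, 10 bp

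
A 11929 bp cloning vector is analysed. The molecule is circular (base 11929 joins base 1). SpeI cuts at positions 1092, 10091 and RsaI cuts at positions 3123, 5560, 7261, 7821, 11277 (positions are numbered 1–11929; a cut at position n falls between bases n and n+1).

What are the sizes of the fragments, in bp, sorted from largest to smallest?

Combined cut positions (sorted): 1092, 3123, 5560, 7261, 7821, 10091, 11277.
Circular molecule, 7 cuts → 7 fragments:
  3123 − 1092 = 2031 bp
  5560 − 3123 = 2437 bp
  7261 − 5560 = 1701 bp
  7821 − 7261 = 560 bp
  10091 − 7821 = 2270 bp
  11277 − 10091 = 1186 bp
  wrap: 11929 − 11277 + 1092 = 1744 bp
Sorted largest to smallest: 2437, 2270, 2031, 1744, 1701, 1186, 560 bp.

2437, 2270, 2031, 1744, 1701, 1186, 560 bp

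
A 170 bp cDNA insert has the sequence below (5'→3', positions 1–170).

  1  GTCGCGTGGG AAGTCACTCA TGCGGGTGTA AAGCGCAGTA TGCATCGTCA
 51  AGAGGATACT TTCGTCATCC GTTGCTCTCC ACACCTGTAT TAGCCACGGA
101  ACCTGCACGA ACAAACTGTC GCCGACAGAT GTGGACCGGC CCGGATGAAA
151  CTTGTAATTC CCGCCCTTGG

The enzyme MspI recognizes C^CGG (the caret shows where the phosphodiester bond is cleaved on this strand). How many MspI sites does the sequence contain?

2

CCGG occurs starting at positions 136, 141.
MspI cuts at 2 sites.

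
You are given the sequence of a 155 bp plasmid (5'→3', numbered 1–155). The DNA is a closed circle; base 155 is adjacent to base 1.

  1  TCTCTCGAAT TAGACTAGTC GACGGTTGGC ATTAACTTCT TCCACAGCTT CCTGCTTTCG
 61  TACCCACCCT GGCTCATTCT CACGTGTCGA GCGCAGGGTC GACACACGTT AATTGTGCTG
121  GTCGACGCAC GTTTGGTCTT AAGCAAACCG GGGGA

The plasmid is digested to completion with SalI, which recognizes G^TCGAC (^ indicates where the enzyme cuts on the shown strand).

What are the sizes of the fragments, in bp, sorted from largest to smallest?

SalI sites (GTCGAC) start at positions 18, 98, 121.
SalI cuts after the first base of each site, so after positions 18, 98, 121.
Circular molecule, 3 cuts → 3 fragments:
  19–98 → 80 bp
  99–121 → 23 bp
  122–155 then 1–18 → 34 + 18 = 52 bp
Sorted largest to smallest: 80, 52, 23 bp.

80, 52, 23 bp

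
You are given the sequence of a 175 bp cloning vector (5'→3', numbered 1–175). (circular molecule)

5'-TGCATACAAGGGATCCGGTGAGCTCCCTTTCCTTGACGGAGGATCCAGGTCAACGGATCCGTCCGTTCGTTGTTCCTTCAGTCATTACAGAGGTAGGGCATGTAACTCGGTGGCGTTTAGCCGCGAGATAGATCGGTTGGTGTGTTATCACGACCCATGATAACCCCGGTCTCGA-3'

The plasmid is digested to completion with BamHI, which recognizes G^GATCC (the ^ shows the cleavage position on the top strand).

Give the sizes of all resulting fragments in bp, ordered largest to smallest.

131, 30, 14 bp

BamHI sites (GGATCC) start at positions 11, 41, 55.
BamHI cuts after the first base of each site, so after positions 11, 41, 55.
Circular molecule, 3 cuts → 3 fragments:
  12–41 → 30 bp
  42–55 → 14 bp
  56–175 then 1–11 → 120 + 11 = 131 bp
Sorted largest to smallest: 131, 30, 14 bp.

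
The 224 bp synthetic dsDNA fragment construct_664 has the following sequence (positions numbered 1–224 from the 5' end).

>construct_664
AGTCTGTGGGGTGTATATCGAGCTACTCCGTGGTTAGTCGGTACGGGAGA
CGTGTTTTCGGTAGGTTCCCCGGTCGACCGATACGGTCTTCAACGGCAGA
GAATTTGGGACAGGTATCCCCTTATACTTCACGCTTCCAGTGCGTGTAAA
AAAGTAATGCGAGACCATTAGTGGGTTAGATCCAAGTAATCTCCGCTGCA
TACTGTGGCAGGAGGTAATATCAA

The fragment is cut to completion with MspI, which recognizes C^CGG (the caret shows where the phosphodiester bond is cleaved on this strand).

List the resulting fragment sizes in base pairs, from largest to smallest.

154, 70 bp

The MspI site (CCGG) starts at position 70.
MspI cuts after the first base of each site, so after position 70.
Linear molecule, 1 cut → 2 fragments:
  1–70 → 70 bp
  71–224 → 154 bp
Sorted largest to smallest: 154, 70 bp.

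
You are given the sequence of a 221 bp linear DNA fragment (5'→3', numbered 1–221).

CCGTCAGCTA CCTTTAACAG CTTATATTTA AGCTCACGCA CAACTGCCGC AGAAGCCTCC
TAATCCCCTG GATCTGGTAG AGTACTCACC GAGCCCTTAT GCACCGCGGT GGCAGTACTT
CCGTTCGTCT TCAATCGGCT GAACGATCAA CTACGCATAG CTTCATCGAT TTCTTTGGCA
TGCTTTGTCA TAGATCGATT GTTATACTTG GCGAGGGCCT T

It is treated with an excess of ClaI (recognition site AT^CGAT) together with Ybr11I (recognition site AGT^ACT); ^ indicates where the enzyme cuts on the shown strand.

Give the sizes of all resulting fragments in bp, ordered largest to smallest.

ClaI sites (ATCGAT) start at positions 165, 194.
ClaI cuts after base 2 of each site, so after positions 166, 195.
Ybr11I sites (AGTACT) start at positions 81, 114.
Ybr11I cuts after base 3 of each site, so after positions 83, 116.
Combined cut positions: 83, 116, 166, 195.
Linear molecule, 4 cuts → 5 fragments:
  1–83 → 83 bp
  84–116 → 33 bp
  117–166 → 50 bp
  167–195 → 29 bp
  196–221 → 26 bp
Sorted largest to smallest: 83, 50, 33, 29, 26 bp.

83, 50, 33, 29, 26 bp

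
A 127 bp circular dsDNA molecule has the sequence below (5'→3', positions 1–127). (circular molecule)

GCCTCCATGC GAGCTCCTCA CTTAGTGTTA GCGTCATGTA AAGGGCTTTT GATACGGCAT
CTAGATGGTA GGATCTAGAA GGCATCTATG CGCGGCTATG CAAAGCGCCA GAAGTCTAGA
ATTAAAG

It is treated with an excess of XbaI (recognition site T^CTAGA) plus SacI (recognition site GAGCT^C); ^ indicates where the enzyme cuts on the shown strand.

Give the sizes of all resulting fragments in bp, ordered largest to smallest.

45, 41, 27, 14 bp

XbaI sites (TCTAGA) start at positions 60, 74, 115.
XbaI cuts after the first base of each site, so after positions 60, 74, 115.
The SacI site (GAGCTC) starts at position 11.
SacI cuts after base 5 of each site (before the last base), so after position 15.
Combined cut positions: 15, 60, 74, 115.
Circular molecule, 4 cuts → 4 fragments:
  16–60 → 45 bp
  61–74 → 14 bp
  75–115 → 41 bp
  116–127 then 1–15 → 12 + 15 = 27 bp
Sorted largest to smallest: 45, 41, 27, 14 bp.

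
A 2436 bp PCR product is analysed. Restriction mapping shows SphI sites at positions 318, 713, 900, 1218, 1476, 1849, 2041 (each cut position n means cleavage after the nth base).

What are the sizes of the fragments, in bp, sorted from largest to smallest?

Linear molecule, 7 cuts → 8 fragments:
  318 − 0 = 318 bp
  713 − 318 = 395 bp
  900 − 713 = 187 bp
  1218 − 900 = 318 bp
  1476 − 1218 = 258 bp
  1849 − 1476 = 373 bp
  2041 − 1849 = 192 bp
  2436 − 2041 = 395 bp
Sorted largest to smallest: 395, 395, 373, 318, 318, 258, 192, 187 bp.

395, 395, 373, 318, 318, 258, 192, 187 bp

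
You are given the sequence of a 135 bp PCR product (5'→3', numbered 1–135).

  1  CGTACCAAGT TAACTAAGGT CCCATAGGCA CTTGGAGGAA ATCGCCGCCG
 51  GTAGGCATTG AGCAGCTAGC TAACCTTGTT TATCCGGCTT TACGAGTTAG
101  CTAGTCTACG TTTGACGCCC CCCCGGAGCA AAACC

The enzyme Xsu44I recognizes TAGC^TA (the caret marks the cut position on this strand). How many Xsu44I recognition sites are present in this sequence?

TAGCTA occurs starting at positions 67, 98.
Xsu44I cuts at 2 sites.

2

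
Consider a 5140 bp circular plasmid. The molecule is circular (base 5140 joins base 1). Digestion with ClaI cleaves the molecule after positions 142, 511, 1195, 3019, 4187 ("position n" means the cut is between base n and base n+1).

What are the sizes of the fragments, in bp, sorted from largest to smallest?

1824, 1168, 1095, 684, 369 bp

Circular molecule, 5 cuts → 5 fragments:
  511 − 142 = 369 bp
  1195 − 511 = 684 bp
  3019 − 1195 = 1824 bp
  4187 − 3019 = 1168 bp
  wrap: 5140 − 4187 + 142 = 1095 bp
Sorted largest to smallest: 1824, 1168, 1095, 684, 369 bp.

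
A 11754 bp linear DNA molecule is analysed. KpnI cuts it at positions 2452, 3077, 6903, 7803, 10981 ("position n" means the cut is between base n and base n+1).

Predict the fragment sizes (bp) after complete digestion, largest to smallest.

Linear molecule, 5 cuts → 6 fragments:
  2452 − 0 = 2452 bp
  3077 − 2452 = 625 bp
  6903 − 3077 = 3826 bp
  7803 − 6903 = 900 bp
  10981 − 7803 = 3178 bp
  11754 − 10981 = 773 bp
Sorted largest to smallest: 3826, 3178, 2452, 900, 773, 625 bp.

3826, 3178, 2452, 900, 773, 625 bp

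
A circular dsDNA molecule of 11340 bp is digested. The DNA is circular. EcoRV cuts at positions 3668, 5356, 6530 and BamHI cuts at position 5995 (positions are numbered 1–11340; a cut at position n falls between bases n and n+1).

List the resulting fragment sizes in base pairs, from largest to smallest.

Combined cut positions (sorted): 3668, 5356, 5995, 6530.
Circular molecule, 4 cuts → 4 fragments:
  5356 − 3668 = 1688 bp
  5995 − 5356 = 639 bp
  6530 − 5995 = 535 bp
  wrap: 11340 − 6530 + 3668 = 8478 bp
Sorted largest to smallest: 8478, 1688, 639, 535 bp.

8478, 1688, 639, 535 bp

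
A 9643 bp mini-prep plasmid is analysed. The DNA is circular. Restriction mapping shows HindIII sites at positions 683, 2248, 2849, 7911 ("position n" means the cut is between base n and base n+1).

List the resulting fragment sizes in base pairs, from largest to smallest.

5062, 2415, 1565, 601 bp

Circular molecule, 4 cuts → 4 fragments:
  2248 − 683 = 1565 bp
  2849 − 2248 = 601 bp
  7911 − 2849 = 5062 bp
  wrap: 9643 − 7911 + 683 = 2415 bp
Sorted largest to smallest: 5062, 2415, 1565, 601 bp.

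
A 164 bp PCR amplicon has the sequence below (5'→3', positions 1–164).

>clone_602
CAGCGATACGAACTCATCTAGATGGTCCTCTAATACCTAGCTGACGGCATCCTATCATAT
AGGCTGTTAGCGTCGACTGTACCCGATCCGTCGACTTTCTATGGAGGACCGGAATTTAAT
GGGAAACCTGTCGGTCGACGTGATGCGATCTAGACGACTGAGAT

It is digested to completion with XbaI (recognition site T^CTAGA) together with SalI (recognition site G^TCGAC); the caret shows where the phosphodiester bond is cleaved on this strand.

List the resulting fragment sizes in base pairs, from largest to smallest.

55, 44, 18, 17, 15, 15 bp

XbaI sites (TCTAGA) start at positions 17, 149.
XbaI cuts after the first base of each site, so after positions 17, 149.
SalI sites (GTCGAC) start at positions 72, 90, 134.
SalI cuts after the first base of each site, so after positions 72, 90, 134.
Combined cut positions: 17, 72, 90, 134, 149.
Linear molecule, 5 cuts → 6 fragments:
  1–17 → 17 bp
  18–72 → 55 bp
  73–90 → 18 bp
  91–134 → 44 bp
  135–149 → 15 bp
  150–164 → 15 bp
Sorted largest to smallest: 55, 44, 18, 17, 15, 15 bp.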